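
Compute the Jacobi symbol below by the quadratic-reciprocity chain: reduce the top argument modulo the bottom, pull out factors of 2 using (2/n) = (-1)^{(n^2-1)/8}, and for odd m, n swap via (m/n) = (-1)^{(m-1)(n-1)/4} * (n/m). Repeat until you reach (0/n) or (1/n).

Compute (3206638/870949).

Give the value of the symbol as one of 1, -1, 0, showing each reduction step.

(3206638/870949): 3206638 mod 870949 = 593791, so (3206638/870949) = (593791/870949)
flip (593791/870949) -> (870949/593791): both odd, 593791 mod 4 = 3, 870949 mod 4 = 1, so the flip contributes +1; sign now +1
(870949/593791): 870949 mod 593791 = 277158, so (870949/593791) = (277158/593791)
factor out 2^1: 277158 = 2^1·138579; with 593791 mod 8 = 7, (2/593791) = +1; sign now +1; continue with (138579/593791)
flip (138579/593791) -> (593791/138579): both odd, 138579 mod 4 = 3, 593791 mod 4 = 3, so the flip contributes -1; sign now -1
(593791/138579): 593791 mod 138579 = 39475, so (593791/138579) = (39475/138579)
flip (39475/138579) -> (138579/39475): both odd, 39475 mod 4 = 3, 138579 mod 4 = 3, so the flip contributes -1; sign now +1
(138579/39475): 138579 mod 39475 = 20154, so (138579/39475) = (20154/39475)
factor out 2^1: 20154 = 2^1·10077; with 39475 mod 8 = 3, (2/39475) = -1; sign now -1; continue with (10077/39475)
flip (10077/39475) -> (39475/10077): both odd, 10077 mod 4 = 1, 39475 mod 4 = 3, so the flip contributes +1; sign now -1
(39475/10077): 39475 mod 10077 = 9244, so (39475/10077) = (9244/10077)
factor out 2^2: 9244 = 2^2·2311; with 10077 mod 8 = 5, (2/10077) = -1; sign now -1; continue with (2311/10077)
flip (2311/10077) -> (10077/2311): both odd, 2311 mod 4 = 3, 10077 mod 4 = 1, so the flip contributes +1; sign now -1
(10077/2311): 10077 mod 2311 = 833, so (10077/2311) = (833/2311)
flip (833/2311) -> (2311/833): both odd, 833 mod 4 = 1, 2311 mod 4 = 3, so the flip contributes +1; sign now -1
(2311/833): 2311 mod 833 = 645, so (2311/833) = (645/833)
flip (645/833) -> (833/645): both odd, 645 mod 4 = 1, 833 mod 4 = 1, so the flip contributes +1; sign now -1
(833/645): 833 mod 645 = 188, so (833/645) = (188/645)
factor out 2^2: 188 = 2^2·47; with 645 mod 8 = 5, (2/645) = -1; sign now -1; continue with (47/645)
flip (47/645) -> (645/47): both odd, 47 mod 4 = 3, 645 mod 4 = 1, so the flip contributes +1; sign now -1
(645/47): 645 mod 47 = 34, so (645/47) = (34/47)
factor out 2^1: 34 = 2^1·17; with 47 mod 8 = 7, (2/47) = +1; sign now -1; continue with (17/47)
flip (17/47) -> (47/17): both odd, 17 mod 4 = 1, 47 mod 4 = 3, so the flip contributes +1; sign now -1
(47/17): 47 mod 17 = 13, so (47/17) = (13/17)
flip (13/17) -> (17/13): both odd, 13 mod 4 = 1, 17 mod 4 = 1, so the flip contributes +1; sign now -1
(17/13): 17 mod 13 = 4, so (17/13) = (4/13)
factor out 2^2: 4 = 2^2·1; with 13 mod 8 = 5, (2/13) = -1; sign now -1; continue with (1/13)
reached (1/13) = 1, so the symbol is -1

-1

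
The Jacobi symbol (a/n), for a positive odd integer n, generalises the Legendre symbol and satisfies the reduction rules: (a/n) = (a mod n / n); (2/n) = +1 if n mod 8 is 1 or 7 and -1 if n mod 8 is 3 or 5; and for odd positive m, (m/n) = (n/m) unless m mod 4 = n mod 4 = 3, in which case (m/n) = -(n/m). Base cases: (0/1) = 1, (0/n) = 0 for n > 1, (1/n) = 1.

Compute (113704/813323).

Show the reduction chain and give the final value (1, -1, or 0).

-1

factor out 2^3: 113704 = 2^3·14213; with 813323 mod 8 = 3, (2/813323) = -1; sign now -1; continue with (14213/813323)
flip (14213/813323) -> (813323/14213): both odd, 14213 mod 4 = 1, 813323 mod 4 = 3, so the flip contributes +1; sign now -1
(813323/14213): 813323 mod 14213 = 3182, so (813323/14213) = (3182/14213)
factor out 2^1: 3182 = 2^1·1591; with 14213 mod 8 = 5, (2/14213) = -1; sign now +1; continue with (1591/14213)
flip (1591/14213) -> (14213/1591): both odd, 1591 mod 4 = 3, 14213 mod 4 = 1, so the flip contributes +1; sign now +1
(14213/1591): 14213 mod 1591 = 1485, so (14213/1591) = (1485/1591)
flip (1485/1591) -> (1591/1485): both odd, 1485 mod 4 = 1, 1591 mod 4 = 3, so the flip contributes +1; sign now +1
(1591/1485): 1591 mod 1485 = 106, so (1591/1485) = (106/1485)
factor out 2^1: 106 = 2^1·53; with 1485 mod 8 = 5, (2/1485) = -1; sign now -1; continue with (53/1485)
flip (53/1485) -> (1485/53): both odd, 53 mod 4 = 1, 1485 mod 4 = 1, so the flip contributes +1; sign now -1
(1485/53): 1485 mod 53 = 1, so (1485/53) = (1/53)
reached (1/53) = 1, so the symbol is -1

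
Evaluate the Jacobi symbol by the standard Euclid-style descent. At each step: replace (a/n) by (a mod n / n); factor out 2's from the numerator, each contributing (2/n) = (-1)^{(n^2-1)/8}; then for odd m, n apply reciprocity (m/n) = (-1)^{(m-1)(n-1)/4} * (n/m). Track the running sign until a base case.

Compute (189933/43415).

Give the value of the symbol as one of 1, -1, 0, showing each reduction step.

1

(189933/43415) = (16273/43415)   [reduce mod 43415]
reciprocity: (16273/43415) = +1·(43415/16273) since 16273 mod 4 = 1, 43415 mod 4 = 3; sign now +1
(43415/16273) = (10869/16273)   [reduce mod 16273]
reciprocity: (10869/16273) = +1·(16273/10869) since 10869 mod 4 = 1, 16273 mod 4 = 1; sign now +1
(16273/10869) = (5404/10869)   [reduce mod 10869]
5404 = 2^2·1351; (2/10869) = -1 since 10869 mod 8 = 5, so (5404/10869) = (-1)^2·(1351/10869); sign now +1
reciprocity: (1351/10869) = +1·(10869/1351) since 1351 mod 4 = 3, 10869 mod 4 = 1; sign now +1
(10869/1351) = (61/1351)   [reduce mod 1351]
reciprocity: (61/1351) = +1·(1351/61) since 61 mod 4 = 1, 1351 mod 4 = 3; sign now +1
(1351/61) = (9/61)   [reduce mod 61]
reciprocity: (9/61) = +1·(61/9) since 9 mod 4 = 1, 61 mod 4 = 1; sign now +1
(61/9) = (7/9)   [reduce mod 9]
reciprocity: (7/9) = +1·(9/7) since 7 mod 4 = 3, 9 mod 4 = 1; sign now +1
(9/7) = (2/7)   [reduce mod 7]
2 = 2^1·1; (2/7) = +1 since 7 mod 8 = 7, so (2/7) = (+1)^1·(1/7); sign now +1
(1/7) = 1; final value = sign = +1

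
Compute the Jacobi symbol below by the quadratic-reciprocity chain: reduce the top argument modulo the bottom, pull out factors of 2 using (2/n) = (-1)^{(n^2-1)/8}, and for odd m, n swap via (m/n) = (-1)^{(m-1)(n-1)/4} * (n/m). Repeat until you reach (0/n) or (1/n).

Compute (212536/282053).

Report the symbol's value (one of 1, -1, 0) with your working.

factor out 2^3: 212536 = 2^3·26567; with 282053 mod 8 = 5, (2/282053) = -1; sign now -1; continue with (26567/282053)
flip (26567/282053) -> (282053/26567): both odd, 26567 mod 4 = 3, 282053 mod 4 = 1, so the flip contributes +1; sign now -1
(282053/26567): 282053 mod 26567 = 16383, so (282053/26567) = (16383/26567)
flip (16383/26567) -> (26567/16383): both odd, 16383 mod 4 = 3, 26567 mod 4 = 3, so the flip contributes -1; sign now +1
(26567/16383): 26567 mod 16383 = 10184, so (26567/16383) = (10184/16383)
factor out 2^3: 10184 = 2^3·1273; with 16383 mod 8 = 7, (2/16383) = +1; sign now +1; continue with (1273/16383)
flip (1273/16383) -> (16383/1273): both odd, 1273 mod 4 = 1, 16383 mod 4 = 3, so the flip contributes +1; sign now +1
(16383/1273): 16383 mod 1273 = 1107, so (16383/1273) = (1107/1273)
flip (1107/1273) -> (1273/1107): both odd, 1107 mod 4 = 3, 1273 mod 4 = 1, so the flip contributes +1; sign now +1
(1273/1107): 1273 mod 1107 = 166, so (1273/1107) = (166/1107)
factor out 2^1: 166 = 2^1·83; with 1107 mod 8 = 3, (2/1107) = -1; sign now -1; continue with (83/1107)
flip (83/1107) -> (1107/83): both odd, 83 mod 4 = 3, 1107 mod 4 = 3, so the flip contributes -1; sign now +1
(1107/83): 1107 mod 83 = 28, so (1107/83) = (28/83)
factor out 2^2: 28 = 2^2·7; with 83 mod 8 = 3, (2/83) = -1; sign now +1; continue with (7/83)
flip (7/83) -> (83/7): both odd, 7 mod 4 = 3, 83 mod 4 = 3, so the flip contributes -1; sign now -1
(83/7): 83 mod 7 = 6, so (83/7) = (6/7)
factor out 2^1: 6 = 2^1·3; with 7 mod 8 = 7, (2/7) = +1; sign now -1; continue with (3/7)
flip (3/7) -> (7/3): both odd, 3 mod 4 = 3, 7 mod 4 = 3, so the flip contributes -1; sign now +1
(7/3): 7 mod 3 = 1, so (7/3) = (1/3)
reached (1/3) = 1, so the symbol is +1

1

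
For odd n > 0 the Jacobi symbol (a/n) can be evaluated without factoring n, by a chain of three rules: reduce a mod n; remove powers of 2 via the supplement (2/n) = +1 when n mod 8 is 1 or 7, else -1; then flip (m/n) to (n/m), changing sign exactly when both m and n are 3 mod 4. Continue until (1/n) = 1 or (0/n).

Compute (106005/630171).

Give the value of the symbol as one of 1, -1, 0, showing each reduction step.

reciprocity: (106005/630171) = +1·(630171/106005) since 106005 mod 4 = 1, 630171 mod 4 = 3; sign now +1
(630171/106005) = (100146/106005)   [reduce mod 106005]
100146 = 2^1·50073; (2/106005) = -1 since 106005 mod 8 = 5, so (100146/106005) = (-1)^1·(50073/106005); sign now -1
reciprocity: (50073/106005) = +1·(106005/50073) since 50073 mod 4 = 1, 106005 mod 4 = 1; sign now -1
(106005/50073) = (5859/50073)   [reduce mod 50073]
reciprocity: (5859/50073) = +1·(50073/5859) since 5859 mod 4 = 3, 50073 mod 4 = 1; sign now -1
(50073/5859) = (3201/5859)   [reduce mod 5859]
reciprocity: (3201/5859) = +1·(5859/3201) since 3201 mod 4 = 1, 5859 mod 4 = 3; sign now -1
(5859/3201) = (2658/3201)   [reduce mod 3201]
2658 = 2^1·1329; (2/3201) = +1 since 3201 mod 8 = 1, so (2658/3201) = (+1)^1·(1329/3201); sign now -1
reciprocity: (1329/3201) = +1·(3201/1329) since 1329 mod 4 = 1, 3201 mod 4 = 1; sign now -1
(3201/1329) = (543/1329)   [reduce mod 1329]
reciprocity: (543/1329) = +1·(1329/543) since 543 mod 4 = 3, 1329 mod 4 = 1; sign now -1
(1329/543) = (243/543)   [reduce mod 543]
reciprocity: (243/543) = -1·(543/243) since 243 mod 4 = 3, 543 mod 4 = 3; sign now +1
(543/243) = (57/243)   [reduce mod 243]
reciprocity: (57/243) = +1·(243/57) since 57 mod 4 = 1, 243 mod 4 = 3; sign now +1
(243/57) = (15/57)   [reduce mod 57]
reciprocity: (15/57) = +1·(57/15) since 15 mod 4 = 3, 57 mod 4 = 1; sign now +1
(57/15) = (12/15)   [reduce mod 15]
12 = 2^2·3; (2/15) = +1 since 15 mod 8 = 7, so (12/15) = (+1)^2·(3/15); sign now +1
reciprocity: (3/15) = -1·(15/3) since 3 mod 4 = 3, 15 mod 4 = 3; sign now -1
(15/3) = (0/3)   [reduce mod 3]
(0/3) = 0   [gcd(a, n) > 1]; final value = 0

0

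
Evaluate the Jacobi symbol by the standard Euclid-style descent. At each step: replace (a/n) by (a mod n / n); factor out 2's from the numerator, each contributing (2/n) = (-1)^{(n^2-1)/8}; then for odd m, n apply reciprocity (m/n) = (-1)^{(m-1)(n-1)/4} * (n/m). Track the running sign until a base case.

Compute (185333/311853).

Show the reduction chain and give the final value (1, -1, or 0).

reciprocity: (185333/311853) = +1·(311853/185333) since 185333 mod 4 = 1, 311853 mod 4 = 1; sign now +1
(311853/185333) = (126520/185333)   [reduce mod 185333]
126520 = 2^3·15815; (2/185333) = -1 since 185333 mod 8 = 5, so (126520/185333) = (-1)^3·(15815/185333); sign now -1
reciprocity: (15815/185333) = +1·(185333/15815) since 15815 mod 4 = 3, 185333 mod 4 = 1; sign now -1
(185333/15815) = (11368/15815)   [reduce mod 15815]
11368 = 2^3·1421; (2/15815) = +1 since 15815 mod 8 = 7, so (11368/15815) = (+1)^3·(1421/15815); sign now -1
reciprocity: (1421/15815) = +1·(15815/1421) since 1421 mod 4 = 1, 15815 mod 4 = 3; sign now -1
(15815/1421) = (184/1421)   [reduce mod 1421]
184 = 2^3·23; (2/1421) = -1 since 1421 mod 8 = 5, so (184/1421) = (-1)^3·(23/1421); sign now +1
reciprocity: (23/1421) = +1·(1421/23) since 23 mod 4 = 3, 1421 mod 4 = 1; sign now +1
(1421/23) = (18/23)   [reduce mod 23]
18 = 2^1·9; (2/23) = +1 since 23 mod 8 = 7, so (18/23) = (+1)^1·(9/23); sign now +1
reciprocity: (9/23) = +1·(23/9) since 9 mod 4 = 1, 23 mod 4 = 3; sign now +1
(23/9) = (5/9)   [reduce mod 9]
reciprocity: (5/9) = +1·(9/5) since 5 mod 4 = 1, 9 mod 4 = 1; sign now +1
(9/5) = (4/5)   [reduce mod 5]
4 = 2^2·1; (2/5) = -1 since 5 mod 8 = 5, so (4/5) = (-1)^2·(1/5); sign now +1
(1/5) = 1; final value = sign = +1

1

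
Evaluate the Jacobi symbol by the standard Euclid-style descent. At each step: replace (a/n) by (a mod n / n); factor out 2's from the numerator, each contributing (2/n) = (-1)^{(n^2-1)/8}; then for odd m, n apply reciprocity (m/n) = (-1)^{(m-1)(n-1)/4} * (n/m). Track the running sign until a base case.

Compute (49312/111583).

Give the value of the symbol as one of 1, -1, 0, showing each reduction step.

1

factor out 2^5: 49312 = 2^5·1541; with 111583 mod 8 = 7, (2/111583) = +1; sign now +1; continue with (1541/111583)
flip (1541/111583) -> (111583/1541): both odd, 1541 mod 4 = 1, 111583 mod 4 = 3, so the flip contributes +1; sign now +1
(111583/1541): 111583 mod 1541 = 631, so (111583/1541) = (631/1541)
flip (631/1541) -> (1541/631): both odd, 631 mod 4 = 3, 1541 mod 4 = 1, so the flip contributes +1; sign now +1
(1541/631): 1541 mod 631 = 279, so (1541/631) = (279/631)
flip (279/631) -> (631/279): both odd, 279 mod 4 = 3, 631 mod 4 = 3, so the flip contributes -1; sign now -1
(631/279): 631 mod 279 = 73, so (631/279) = (73/279)
flip (73/279) -> (279/73): both odd, 73 mod 4 = 1, 279 mod 4 = 3, so the flip contributes +1; sign now -1
(279/73): 279 mod 73 = 60, so (279/73) = (60/73)
factor out 2^2: 60 = 2^2·15; with 73 mod 8 = 1, (2/73) = +1; sign now -1; continue with (15/73)
flip (15/73) -> (73/15): both odd, 15 mod 4 = 3, 73 mod 4 = 1, so the flip contributes +1; sign now -1
(73/15): 73 mod 15 = 13, so (73/15) = (13/15)
flip (13/15) -> (15/13): both odd, 13 mod 4 = 1, 15 mod 4 = 3, so the flip contributes +1; sign now -1
(15/13): 15 mod 13 = 2, so (15/13) = (2/13)
factor out 2^1: 2 = 2^1·1; with 13 mod 8 = 5, (2/13) = -1; sign now +1; continue with (1/13)
reached (1/13) = 1, so the symbol is +1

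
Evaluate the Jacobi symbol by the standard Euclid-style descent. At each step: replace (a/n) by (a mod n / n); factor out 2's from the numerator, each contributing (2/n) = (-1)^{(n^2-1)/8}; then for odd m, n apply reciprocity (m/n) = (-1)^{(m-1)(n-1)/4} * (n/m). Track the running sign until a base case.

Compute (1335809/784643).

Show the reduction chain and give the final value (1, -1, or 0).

(1335809/784643) = (551166/784643)   [reduce mod 784643]
551166 = 2^1·275583; (2/784643) = -1 since 784643 mod 8 = 3, so (551166/784643) = (-1)^1·(275583/784643); sign now -1
reciprocity: (275583/784643) = -1·(784643/275583) since 275583 mod 4 = 3, 784643 mod 4 = 3; sign now +1
(784643/275583) = (233477/275583)   [reduce mod 275583]
reciprocity: (233477/275583) = +1·(275583/233477) since 233477 mod 4 = 1, 275583 mod 4 = 3; sign now +1
(275583/233477) = (42106/233477)   [reduce mod 233477]
42106 = 2^1·21053; (2/233477) = -1 since 233477 mod 8 = 5, so (42106/233477) = (-1)^1·(21053/233477); sign now -1
reciprocity: (21053/233477) = +1·(233477/21053) since 21053 mod 4 = 1, 233477 mod 4 = 1; sign now -1
(233477/21053) = (1894/21053)   [reduce mod 21053]
1894 = 2^1·947; (2/21053) = -1 since 21053 mod 8 = 5, so (1894/21053) = (-1)^1·(947/21053); sign now +1
reciprocity: (947/21053) = +1·(21053/947) since 947 mod 4 = 3, 21053 mod 4 = 1; sign now +1
(21053/947) = (219/947)   [reduce mod 947]
reciprocity: (219/947) = -1·(947/219) since 219 mod 4 = 3, 947 mod 4 = 3; sign now -1
(947/219) = (71/219)   [reduce mod 219]
reciprocity: (71/219) = -1·(219/71) since 71 mod 4 = 3, 219 mod 4 = 3; sign now +1
(219/71) = (6/71)   [reduce mod 71]
6 = 2^1·3; (2/71) = +1 since 71 mod 8 = 7, so (6/71) = (+1)^1·(3/71); sign now +1
reciprocity: (3/71) = -1·(71/3) since 3 mod 4 = 3, 71 mod 4 = 3; sign now -1
(71/3) = (2/3)   [reduce mod 3]
2 = 2^1·1; (2/3) = -1 since 3 mod 8 = 3, so (2/3) = (-1)^1·(1/3); sign now +1
(1/3) = 1; final value = sign = +1

1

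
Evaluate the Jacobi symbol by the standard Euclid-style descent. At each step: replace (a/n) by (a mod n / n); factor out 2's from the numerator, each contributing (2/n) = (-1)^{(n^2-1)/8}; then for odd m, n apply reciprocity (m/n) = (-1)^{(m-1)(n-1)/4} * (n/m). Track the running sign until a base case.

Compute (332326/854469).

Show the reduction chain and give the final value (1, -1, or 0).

332326 = 2^1·166163; (2/854469) = -1 since 854469 mod 8 = 5, so (332326/854469) = (-1)^1·(166163/854469); sign now -1
reciprocity: (166163/854469) = +1·(854469/166163) since 166163 mod 4 = 3, 854469 mod 4 = 1; sign now -1
(854469/166163) = (23654/166163)   [reduce mod 166163]
23654 = 2^1·11827; (2/166163) = -1 since 166163 mod 8 = 3, so (23654/166163) = (-1)^1·(11827/166163); sign now +1
reciprocity: (11827/166163) = -1·(166163/11827) since 11827 mod 4 = 3, 166163 mod 4 = 3; sign now -1
(166163/11827) = (585/11827)   [reduce mod 11827]
reciprocity: (585/11827) = +1·(11827/585) since 585 mod 4 = 1, 11827 mod 4 = 3; sign now -1
(11827/585) = (127/585)   [reduce mod 585]
reciprocity: (127/585) = +1·(585/127) since 127 mod 4 = 3, 585 mod 4 = 1; sign now -1
(585/127) = (77/127)   [reduce mod 127]
reciprocity: (77/127) = +1·(127/77) since 77 mod 4 = 1, 127 mod 4 = 3; sign now -1
(127/77) = (50/77)   [reduce mod 77]
50 = 2^1·25; (2/77) = -1 since 77 mod 8 = 5, so (50/77) = (-1)^1·(25/77); sign now +1
reciprocity: (25/77) = +1·(77/25) since 25 mod 4 = 1, 77 mod 4 = 1; sign now +1
(77/25) = (2/25)   [reduce mod 25]
2 = 2^1·1; (2/25) = +1 since 25 mod 8 = 1, so (2/25) = (+1)^1·(1/25); sign now +1
(1/25) = 1; final value = sign = +1

1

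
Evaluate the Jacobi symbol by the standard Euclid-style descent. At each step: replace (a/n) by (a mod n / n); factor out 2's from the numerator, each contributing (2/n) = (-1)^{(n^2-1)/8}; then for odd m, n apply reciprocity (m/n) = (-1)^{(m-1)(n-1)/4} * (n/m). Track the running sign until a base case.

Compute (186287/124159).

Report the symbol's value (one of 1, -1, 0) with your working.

(186287/124159) = (62128/124159)   [reduce mod 124159]
62128 = 2^4·3883; (2/124159) = +1 since 124159 mod 8 = 7, so (62128/124159) = (+1)^4·(3883/124159); sign now +1
reciprocity: (3883/124159) = -1·(124159/3883) since 3883 mod 4 = 3, 124159 mod 4 = 3; sign now -1
(124159/3883) = (3786/3883)   [reduce mod 3883]
3786 = 2^1·1893; (2/3883) = -1 since 3883 mod 8 = 3, so (3786/3883) = (-1)^1·(1893/3883); sign now +1
reciprocity: (1893/3883) = +1·(3883/1893) since 1893 mod 4 = 1, 3883 mod 4 = 3; sign now +1
(3883/1893) = (97/1893)   [reduce mod 1893]
reciprocity: (97/1893) = +1·(1893/97) since 97 mod 4 = 1, 1893 mod 4 = 1; sign now +1
(1893/97) = (50/97)   [reduce mod 97]
50 = 2^1·25; (2/97) = +1 since 97 mod 8 = 1, so (50/97) = (+1)^1·(25/97); sign now +1
reciprocity: (25/97) = +1·(97/25) since 25 mod 4 = 1, 97 mod 4 = 1; sign now +1
(97/25) = (22/25)   [reduce mod 25]
22 = 2^1·11; (2/25) = +1 since 25 mod 8 = 1, so (22/25) = (+1)^1·(11/25); sign now +1
reciprocity: (11/25) = +1·(25/11) since 11 mod 4 = 3, 25 mod 4 = 1; sign now +1
(25/11) = (3/11)   [reduce mod 11]
reciprocity: (3/11) = -1·(11/3) since 3 mod 4 = 3, 11 mod 4 = 3; sign now -1
(11/3) = (2/3)   [reduce mod 3]
2 = 2^1·1; (2/3) = -1 since 3 mod 8 = 3, so (2/3) = (-1)^1·(1/3); sign now +1
(1/3) = 1; final value = sign = +1

1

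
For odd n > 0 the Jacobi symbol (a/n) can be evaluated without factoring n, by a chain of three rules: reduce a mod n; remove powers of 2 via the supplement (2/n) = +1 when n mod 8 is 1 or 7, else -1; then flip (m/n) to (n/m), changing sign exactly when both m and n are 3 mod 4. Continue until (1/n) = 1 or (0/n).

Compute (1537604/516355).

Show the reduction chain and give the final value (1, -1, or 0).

(1537604/516355): 1537604 mod 516355 = 504894, so (1537604/516355) = (504894/516355)
factor out 2^1: 504894 = 2^1·252447; with 516355 mod 8 = 3, (2/516355) = -1; sign now -1; continue with (252447/516355)
flip (252447/516355) -> (516355/252447): both odd, 252447 mod 4 = 3, 516355 mod 4 = 3, so the flip contributes -1; sign now +1
(516355/252447): 516355 mod 252447 = 11461, so (516355/252447) = (11461/252447)
flip (11461/252447) -> (252447/11461): both odd, 11461 mod 4 = 1, 252447 mod 4 = 3, so the flip contributes +1; sign now +1
(252447/11461): 252447 mod 11461 = 305, so (252447/11461) = (305/11461)
flip (305/11461) -> (11461/305): both odd, 305 mod 4 = 1, 11461 mod 4 = 1, so the flip contributes +1; sign now +1
(11461/305): 11461 mod 305 = 176, so (11461/305) = (176/305)
factor out 2^4: 176 = 2^4·11; with 305 mod 8 = 1, (2/305) = +1; sign now +1; continue with (11/305)
flip (11/305) -> (305/11): both odd, 11 mod 4 = 3, 305 mod 4 = 1, so the flip contributes +1; sign now +1
(305/11): 305 mod 11 = 8, so (305/11) = (8/11)
factor out 2^3: 8 = 2^3·1; with 11 mod 8 = 3, (2/11) = -1; sign now -1; continue with (1/11)
reached (1/11) = 1, so the symbol is -1

-1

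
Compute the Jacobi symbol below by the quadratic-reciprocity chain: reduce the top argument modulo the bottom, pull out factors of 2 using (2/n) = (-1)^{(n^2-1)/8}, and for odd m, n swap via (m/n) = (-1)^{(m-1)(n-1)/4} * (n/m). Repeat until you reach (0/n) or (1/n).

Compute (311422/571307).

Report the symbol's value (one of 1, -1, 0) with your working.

1

311422 = 2^1·155711; (2/571307) = -1 since 571307 mod 8 = 3, so (311422/571307) = (-1)^1·(155711/571307); sign now -1
reciprocity: (155711/571307) = -1·(571307/155711) since 155711 mod 4 = 3, 571307 mod 4 = 3; sign now +1
(571307/155711) = (104174/155711)   [reduce mod 155711]
104174 = 2^1·52087; (2/155711) = +1 since 155711 mod 8 = 7, so (104174/155711) = (+1)^1·(52087/155711); sign now +1
reciprocity: (52087/155711) = -1·(155711/52087) since 52087 mod 4 = 3, 155711 mod 4 = 3; sign now -1
(155711/52087) = (51537/52087)   [reduce mod 52087]
reciprocity: (51537/52087) = +1·(52087/51537) since 51537 mod 4 = 1, 52087 mod 4 = 3; sign now -1
(52087/51537) = (550/51537)   [reduce mod 51537]
550 = 2^1·275; (2/51537) = +1 since 51537 mod 8 = 1, so (550/51537) = (+1)^1·(275/51537); sign now -1
reciprocity: (275/51537) = +1·(51537/275) since 275 mod 4 = 3, 51537 mod 4 = 1; sign now -1
(51537/275) = (112/275)   [reduce mod 275]
112 = 2^4·7; (2/275) = -1 since 275 mod 8 = 3, so (112/275) = (-1)^4·(7/275); sign now -1
reciprocity: (7/275) = -1·(275/7) since 7 mod 4 = 3, 275 mod 4 = 3; sign now +1
(275/7) = (2/7)   [reduce mod 7]
2 = 2^1·1; (2/7) = +1 since 7 mod 8 = 7, so (2/7) = (+1)^1·(1/7); sign now +1
(1/7) = 1; final value = sign = +1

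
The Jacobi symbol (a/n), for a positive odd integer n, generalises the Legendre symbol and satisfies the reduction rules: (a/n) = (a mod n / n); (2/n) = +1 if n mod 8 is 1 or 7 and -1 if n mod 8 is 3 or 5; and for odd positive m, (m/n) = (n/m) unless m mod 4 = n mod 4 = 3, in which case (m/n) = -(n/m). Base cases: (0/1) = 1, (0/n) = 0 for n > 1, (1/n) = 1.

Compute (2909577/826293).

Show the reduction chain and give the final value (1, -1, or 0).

0

(2909577/826293) = (430698/826293)   [reduce mod 826293]
430698 = 2^1·215349; (2/826293) = -1 since 826293 mod 8 = 5, so (430698/826293) = (-1)^1·(215349/826293); sign now -1
reciprocity: (215349/826293) = +1·(826293/215349) since 215349 mod 4 = 1, 826293 mod 4 = 1; sign now -1
(826293/215349) = (180246/215349)   [reduce mod 215349]
180246 = 2^1·90123; (2/215349) = -1 since 215349 mod 8 = 5, so (180246/215349) = (-1)^1·(90123/215349); sign now +1
reciprocity: (90123/215349) = +1·(215349/90123) since 90123 mod 4 = 3, 215349 mod 4 = 1; sign now +1
(215349/90123) = (35103/90123)   [reduce mod 90123]
reciprocity: (35103/90123) = -1·(90123/35103) since 35103 mod 4 = 3, 90123 mod 4 = 3; sign now -1
(90123/35103) = (19917/35103)   [reduce mod 35103]
reciprocity: (19917/35103) = +1·(35103/19917) since 19917 mod 4 = 1, 35103 mod 4 = 3; sign now -1
(35103/19917) = (15186/19917)   [reduce mod 19917]
15186 = 2^1·7593; (2/19917) = -1 since 19917 mod 8 = 5, so (15186/19917) = (-1)^1·(7593/19917); sign now +1
reciprocity: (7593/19917) = +1·(19917/7593) since 7593 mod 4 = 1, 19917 mod 4 = 1; sign now +1
(19917/7593) = (4731/7593)   [reduce mod 7593]
reciprocity: (4731/7593) = +1·(7593/4731) since 4731 mod 4 = 3, 7593 mod 4 = 1; sign now +1
(7593/4731) = (2862/4731)   [reduce mod 4731]
2862 = 2^1·1431; (2/4731) = -1 since 4731 mod 8 = 3, so (2862/4731) = (-1)^1·(1431/4731); sign now -1
reciprocity: (1431/4731) = -1·(4731/1431) since 1431 mod 4 = 3, 4731 mod 4 = 3; sign now +1
(4731/1431) = (438/1431)   [reduce mod 1431]
438 = 2^1·219; (2/1431) = +1 since 1431 mod 8 = 7, so (438/1431) = (+1)^1·(219/1431); sign now +1
reciprocity: (219/1431) = -1·(1431/219) since 219 mod 4 = 3, 1431 mod 4 = 3; sign now -1
(1431/219) = (117/219)   [reduce mod 219]
reciprocity: (117/219) = +1·(219/117) since 117 mod 4 = 1, 219 mod 4 = 3; sign now -1
(219/117) = (102/117)   [reduce mod 117]
102 = 2^1·51; (2/117) = -1 since 117 mod 8 = 5, so (102/117) = (-1)^1·(51/117); sign now +1
reciprocity: (51/117) = +1·(117/51) since 51 mod 4 = 3, 117 mod 4 = 1; sign now +1
(117/51) = (15/51)   [reduce mod 51]
reciprocity: (15/51) = -1·(51/15) since 15 mod 4 = 3, 51 mod 4 = 3; sign now -1
(51/15) = (6/15)   [reduce mod 15]
6 = 2^1·3; (2/15) = +1 since 15 mod 8 = 7, so (6/15) = (+1)^1·(3/15); sign now -1
reciprocity: (3/15) = -1·(15/3) since 3 mod 4 = 3, 15 mod 4 = 3; sign now +1
(15/3) = (0/3)   [reduce mod 3]
(0/3) = 0   [gcd(a, n) > 1]; final value = 0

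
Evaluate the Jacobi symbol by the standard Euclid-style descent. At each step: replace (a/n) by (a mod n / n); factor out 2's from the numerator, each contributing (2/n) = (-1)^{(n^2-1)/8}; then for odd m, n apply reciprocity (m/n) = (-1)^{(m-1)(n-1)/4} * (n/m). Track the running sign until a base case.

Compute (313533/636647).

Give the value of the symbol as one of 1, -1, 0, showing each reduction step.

0

reciprocity: (313533/636647) = +1·(636647/313533) since 313533 mod 4 = 1, 636647 mod 4 = 3; sign now +1
(636647/313533) = (9581/313533)   [reduce mod 313533]
reciprocity: (9581/313533) = +1·(313533/9581) since 9581 mod 4 = 1, 313533 mod 4 = 1; sign now +1
(313533/9581) = (6941/9581)   [reduce mod 9581]
reciprocity: (6941/9581) = +1·(9581/6941) since 6941 mod 4 = 1, 9581 mod 4 = 1; sign now +1
(9581/6941) = (2640/6941)   [reduce mod 6941]
2640 = 2^4·165; (2/6941) = -1 since 6941 mod 8 = 5, so (2640/6941) = (-1)^4·(165/6941); sign now +1
reciprocity: (165/6941) = +1·(6941/165) since 165 mod 4 = 1, 6941 mod 4 = 1; sign now +1
(6941/165) = (11/165)   [reduce mod 165]
reciprocity: (11/165) = +1·(165/11) since 11 mod 4 = 3, 165 mod 4 = 1; sign now +1
(165/11) = (0/11)   [reduce mod 11]
(0/11) = 0   [gcd(a, n) > 1]; final value = 0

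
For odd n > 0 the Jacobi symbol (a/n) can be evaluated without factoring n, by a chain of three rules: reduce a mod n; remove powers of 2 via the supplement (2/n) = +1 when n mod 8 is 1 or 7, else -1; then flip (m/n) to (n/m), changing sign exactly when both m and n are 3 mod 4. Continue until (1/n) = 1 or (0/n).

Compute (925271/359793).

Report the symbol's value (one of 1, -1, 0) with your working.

(925271/359793) = (205685/359793)   [reduce mod 359793]
reciprocity: (205685/359793) = +1·(359793/205685) since 205685 mod 4 = 1, 359793 mod 4 = 1; sign now +1
(359793/205685) = (154108/205685)   [reduce mod 205685]
154108 = 2^2·38527; (2/205685) = -1 since 205685 mod 8 = 5, so (154108/205685) = (-1)^2·(38527/205685); sign now +1
reciprocity: (38527/205685) = +1·(205685/38527) since 38527 mod 4 = 3, 205685 mod 4 = 1; sign now +1
(205685/38527) = (13050/38527)   [reduce mod 38527]
13050 = 2^1·6525; (2/38527) = +1 since 38527 mod 8 = 7, so (13050/38527) = (+1)^1·(6525/38527); sign now +1
reciprocity: (6525/38527) = +1·(38527/6525) since 6525 mod 4 = 1, 38527 mod 4 = 3; sign now +1
(38527/6525) = (5902/6525)   [reduce mod 6525]
5902 = 2^1·2951; (2/6525) = -1 since 6525 mod 8 = 5, so (5902/6525) = (-1)^1·(2951/6525); sign now -1
reciprocity: (2951/6525) = +1·(6525/2951) since 2951 mod 4 = 3, 6525 mod 4 = 1; sign now -1
(6525/2951) = (623/2951)   [reduce mod 2951]
reciprocity: (623/2951) = -1·(2951/623) since 623 mod 4 = 3, 2951 mod 4 = 3; sign now +1
(2951/623) = (459/623)   [reduce mod 623]
reciprocity: (459/623) = -1·(623/459) since 459 mod 4 = 3, 623 mod 4 = 3; sign now -1
(623/459) = (164/459)   [reduce mod 459]
164 = 2^2·41; (2/459) = -1 since 459 mod 8 = 3, so (164/459) = (-1)^2·(41/459); sign now -1
reciprocity: (41/459) = +1·(459/41) since 41 mod 4 = 1, 459 mod 4 = 3; sign now -1
(459/41) = (8/41)   [reduce mod 41]
8 = 2^3·1; (2/41) = +1 since 41 mod 8 = 1, so (8/41) = (+1)^3·(1/41); sign now -1
(1/41) = 1; final value = sign = -1

-1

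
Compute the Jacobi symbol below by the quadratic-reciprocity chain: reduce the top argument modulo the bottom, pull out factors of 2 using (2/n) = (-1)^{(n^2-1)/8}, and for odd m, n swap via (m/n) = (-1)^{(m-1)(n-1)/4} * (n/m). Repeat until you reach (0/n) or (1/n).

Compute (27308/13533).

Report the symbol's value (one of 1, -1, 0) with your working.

-1

(27308/13533) = (242/13533)   [reduce mod 13533]
242 = 2^1·121; (2/13533) = -1 since 13533 mod 8 = 5, so (242/13533) = (-1)^1·(121/13533); sign now -1
reciprocity: (121/13533) = +1·(13533/121) since 121 mod 4 = 1, 13533 mod 4 = 1; sign now -1
(13533/121) = (102/121)   [reduce mod 121]
102 = 2^1·51; (2/121) = +1 since 121 mod 8 = 1, so (102/121) = (+1)^1·(51/121); sign now -1
reciprocity: (51/121) = +1·(121/51) since 51 mod 4 = 3, 121 mod 4 = 1; sign now -1
(121/51) = (19/51)   [reduce mod 51]
reciprocity: (19/51) = -1·(51/19) since 19 mod 4 = 3, 51 mod 4 = 3; sign now +1
(51/19) = (13/19)   [reduce mod 19]
reciprocity: (13/19) = +1·(19/13) since 13 mod 4 = 1, 19 mod 4 = 3; sign now +1
(19/13) = (6/13)   [reduce mod 13]
6 = 2^1·3; (2/13) = -1 since 13 mod 8 = 5, so (6/13) = (-1)^1·(3/13); sign now -1
reciprocity: (3/13) = +1·(13/3) since 3 mod 4 = 3, 13 mod 4 = 1; sign now -1
(13/3) = (1/3)   [reduce mod 3]
(1/3) = 1; final value = sign = -1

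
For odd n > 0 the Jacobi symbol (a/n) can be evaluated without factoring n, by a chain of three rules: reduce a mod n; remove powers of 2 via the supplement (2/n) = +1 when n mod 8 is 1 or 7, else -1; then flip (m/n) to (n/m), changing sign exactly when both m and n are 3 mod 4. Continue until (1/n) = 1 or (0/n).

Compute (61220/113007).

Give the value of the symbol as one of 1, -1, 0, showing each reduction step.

1

factor out 2^2: 61220 = 2^2·15305; with 113007 mod 8 = 7, (2/113007) = +1; sign now +1; continue with (15305/113007)
flip (15305/113007) -> (113007/15305): both odd, 15305 mod 4 = 1, 113007 mod 4 = 3, so the flip contributes +1; sign now +1
(113007/15305): 113007 mod 15305 = 5872, so (113007/15305) = (5872/15305)
factor out 2^4: 5872 = 2^4·367; with 15305 mod 8 = 1, (2/15305) = +1; sign now +1; continue with (367/15305)
flip (367/15305) -> (15305/367): both odd, 367 mod 4 = 3, 15305 mod 4 = 1, so the flip contributes +1; sign now +1
(15305/367): 15305 mod 367 = 258, so (15305/367) = (258/367)
factor out 2^1: 258 = 2^1·129; with 367 mod 8 = 7, (2/367) = +1; sign now +1; continue with (129/367)
flip (129/367) -> (367/129): both odd, 129 mod 4 = 1, 367 mod 4 = 3, so the flip contributes +1; sign now +1
(367/129): 367 mod 129 = 109, so (367/129) = (109/129)
flip (109/129) -> (129/109): both odd, 109 mod 4 = 1, 129 mod 4 = 1, so the flip contributes +1; sign now +1
(129/109): 129 mod 109 = 20, so (129/109) = (20/109)
factor out 2^2: 20 = 2^2·5; with 109 mod 8 = 5, (2/109) = -1; sign now +1; continue with (5/109)
flip (5/109) -> (109/5): both odd, 5 mod 4 = 1, 109 mod 4 = 1, so the flip contributes +1; sign now +1
(109/5): 109 mod 5 = 4, so (109/5) = (4/5)
factor out 2^2: 4 = 2^2·1; with 5 mod 8 = 5, (2/5) = -1; sign now +1; continue with (1/5)
reached (1/5) = 1, so the symbol is +1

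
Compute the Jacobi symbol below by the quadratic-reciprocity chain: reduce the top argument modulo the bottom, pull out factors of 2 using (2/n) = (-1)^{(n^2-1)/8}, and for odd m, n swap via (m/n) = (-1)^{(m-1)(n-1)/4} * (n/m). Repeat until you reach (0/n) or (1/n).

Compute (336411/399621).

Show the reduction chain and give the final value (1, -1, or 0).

0

flip (336411/399621) -> (399621/336411): both odd, 336411 mod 4 = 3, 399621 mod 4 = 1, so the flip contributes +1; sign now +1
(399621/336411): 399621 mod 336411 = 63210, so (399621/336411) = (63210/336411)
factor out 2^1: 63210 = 2^1·31605; with 336411 mod 8 = 3, (2/336411) = -1; sign now -1; continue with (31605/336411)
flip (31605/336411) -> (336411/31605): both odd, 31605 mod 4 = 1, 336411 mod 4 = 3, so the flip contributes +1; sign now -1
(336411/31605): 336411 mod 31605 = 20361, so (336411/31605) = (20361/31605)
flip (20361/31605) -> (31605/20361): both odd, 20361 mod 4 = 1, 31605 mod 4 = 1, so the flip contributes +1; sign now -1
(31605/20361): 31605 mod 20361 = 11244, so (31605/20361) = (11244/20361)
factor out 2^2: 11244 = 2^2·2811; with 20361 mod 8 = 1, (2/20361) = +1; sign now -1; continue with (2811/20361)
flip (2811/20361) -> (20361/2811): both odd, 2811 mod 4 = 3, 20361 mod 4 = 1, so the flip contributes +1; sign now -1
(20361/2811): 20361 mod 2811 = 684, so (20361/2811) = (684/2811)
factor out 2^2: 684 = 2^2·171; with 2811 mod 8 = 3, (2/2811) = -1; sign now -1; continue with (171/2811)
flip (171/2811) -> (2811/171): both odd, 171 mod 4 = 3, 2811 mod 4 = 3, so the flip contributes -1; sign now +1
(2811/171): 2811 mod 171 = 75, so (2811/171) = (75/171)
flip (75/171) -> (171/75): both odd, 75 mod 4 = 3, 171 mod 4 = 3, so the flip contributes -1; sign now -1
(171/75): 171 mod 75 = 21, so (171/75) = (21/75)
flip (21/75) -> (75/21): both odd, 21 mod 4 = 1, 75 mod 4 = 3, so the flip contributes +1; sign now -1
(75/21): 75 mod 21 = 12, so (75/21) = (12/21)
factor out 2^2: 12 = 2^2·3; with 21 mod 8 = 5, (2/21) = -1; sign now -1; continue with (3/21)
flip (3/21) -> (21/3): both odd, 3 mod 4 = 3, 21 mod 4 = 1, so the flip contributes +1; sign now -1
(21/3): 21 mod 3 = 0, so (21/3) = (0/3)
reached (0/3); gcd(a, n) > 1, so (0/3) = 0 and the symbol is 0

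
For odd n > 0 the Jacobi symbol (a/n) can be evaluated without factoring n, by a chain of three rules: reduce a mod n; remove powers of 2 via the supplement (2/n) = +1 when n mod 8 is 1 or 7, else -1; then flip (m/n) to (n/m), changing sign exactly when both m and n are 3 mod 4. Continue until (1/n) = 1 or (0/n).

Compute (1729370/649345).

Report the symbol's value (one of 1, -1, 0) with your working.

(1729370/649345) = (430680/649345)   [reduce mod 649345]
430680 = 2^3·53835; (2/649345) = +1 since 649345 mod 8 = 1, so (430680/649345) = (+1)^3·(53835/649345); sign now +1
reciprocity: (53835/649345) = +1·(649345/53835) since 53835 mod 4 = 3, 649345 mod 4 = 1; sign now +1
(649345/53835) = (3325/53835)   [reduce mod 53835]
reciprocity: (3325/53835) = +1·(53835/3325) since 3325 mod 4 = 1, 53835 mod 4 = 3; sign now +1
(53835/3325) = (635/3325)   [reduce mod 3325]
reciprocity: (635/3325) = +1·(3325/635) since 635 mod 4 = 3, 3325 mod 4 = 1; sign now +1
(3325/635) = (150/635)   [reduce mod 635]
150 = 2^1·75; (2/635) = -1 since 635 mod 8 = 3, so (150/635) = (-1)^1·(75/635); sign now -1
reciprocity: (75/635) = -1·(635/75) since 75 mod 4 = 3, 635 mod 4 = 3; sign now +1
(635/75) = (35/75)   [reduce mod 75]
reciprocity: (35/75) = -1·(75/35) since 35 mod 4 = 3, 75 mod 4 = 3; sign now -1
(75/35) = (5/35)   [reduce mod 35]
reciprocity: (5/35) = +1·(35/5) since 5 mod 4 = 1, 35 mod 4 = 3; sign now -1
(35/5) = (0/5)   [reduce mod 5]
(0/5) = 0   [gcd(a, n) > 1]; final value = 0

0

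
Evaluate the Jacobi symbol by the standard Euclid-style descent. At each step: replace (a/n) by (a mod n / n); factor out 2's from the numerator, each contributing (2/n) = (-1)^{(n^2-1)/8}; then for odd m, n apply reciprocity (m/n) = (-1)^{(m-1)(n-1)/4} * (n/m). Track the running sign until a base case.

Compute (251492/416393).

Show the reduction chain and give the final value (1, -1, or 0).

factor out 2^2: 251492 = 2^2·62873; with 416393 mod 8 = 1, (2/416393) = +1; sign now +1; continue with (62873/416393)
flip (62873/416393) -> (416393/62873): both odd, 62873 mod 4 = 1, 416393 mod 4 = 1, so the flip contributes +1; sign now +1
(416393/62873): 416393 mod 62873 = 39155, so (416393/62873) = (39155/62873)
flip (39155/62873) -> (62873/39155): both odd, 39155 mod 4 = 3, 62873 mod 4 = 1, so the flip contributes +1; sign now +1
(62873/39155): 62873 mod 39155 = 23718, so (62873/39155) = (23718/39155)
factor out 2^1: 23718 = 2^1·11859; with 39155 mod 8 = 3, (2/39155) = -1; sign now -1; continue with (11859/39155)
flip (11859/39155) -> (39155/11859): both odd, 11859 mod 4 = 3, 39155 mod 4 = 3, so the flip contributes -1; sign now +1
(39155/11859): 39155 mod 11859 = 3578, so (39155/11859) = (3578/11859)
factor out 2^1: 3578 = 2^1·1789; with 11859 mod 8 = 3, (2/11859) = -1; sign now -1; continue with (1789/11859)
flip (1789/11859) -> (11859/1789): both odd, 1789 mod 4 = 1, 11859 mod 4 = 3, so the flip contributes +1; sign now -1
(11859/1789): 11859 mod 1789 = 1125, so (11859/1789) = (1125/1789)
flip (1125/1789) -> (1789/1125): both odd, 1125 mod 4 = 1, 1789 mod 4 = 1, so the flip contributes +1; sign now -1
(1789/1125): 1789 mod 1125 = 664, so (1789/1125) = (664/1125)
factor out 2^3: 664 = 2^3·83; with 1125 mod 8 = 5, (2/1125) = -1; sign now +1; continue with (83/1125)
flip (83/1125) -> (1125/83): both odd, 83 mod 4 = 3, 1125 mod 4 = 1, so the flip contributes +1; sign now +1
(1125/83): 1125 mod 83 = 46, so (1125/83) = (46/83)
factor out 2^1: 46 = 2^1·23; with 83 mod 8 = 3, (2/83) = -1; sign now -1; continue with (23/83)
flip (23/83) -> (83/23): both odd, 23 mod 4 = 3, 83 mod 4 = 3, so the flip contributes -1; sign now +1
(83/23): 83 mod 23 = 14, so (83/23) = (14/23)
factor out 2^1: 14 = 2^1·7; with 23 mod 8 = 7, (2/23) = +1; sign now +1; continue with (7/23)
flip (7/23) -> (23/7): both odd, 7 mod 4 = 3, 23 mod 4 = 3, so the flip contributes -1; sign now -1
(23/7): 23 mod 7 = 2, so (23/7) = (2/7)
factor out 2^1: 2 = 2^1·1; with 7 mod 8 = 7, (2/7) = +1; sign now -1; continue with (1/7)
reached (1/7) = 1, so the symbol is -1

-1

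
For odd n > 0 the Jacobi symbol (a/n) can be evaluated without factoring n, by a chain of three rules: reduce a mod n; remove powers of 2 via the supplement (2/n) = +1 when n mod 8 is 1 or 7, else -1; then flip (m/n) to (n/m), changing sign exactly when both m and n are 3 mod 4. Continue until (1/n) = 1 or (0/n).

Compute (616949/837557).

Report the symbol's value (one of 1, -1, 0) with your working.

reciprocity: (616949/837557) = +1·(837557/616949) since 616949 mod 4 = 1, 837557 mod 4 = 1; sign now +1
(837557/616949) = (220608/616949)   [reduce mod 616949]
220608 = 2^6·3447; (2/616949) = -1 since 616949 mod 8 = 5, so (220608/616949) = (-1)^6·(3447/616949); sign now +1
reciprocity: (3447/616949) = +1·(616949/3447) since 3447 mod 4 = 3, 616949 mod 4 = 1; sign now +1
(616949/3447) = (3383/3447)   [reduce mod 3447]
reciprocity: (3383/3447) = -1·(3447/3383) since 3383 mod 4 = 3, 3447 mod 4 = 3; sign now -1
(3447/3383) = (64/3383)   [reduce mod 3383]
64 = 2^6·1; (2/3383) = +1 since 3383 mod 8 = 7, so (64/3383) = (+1)^6·(1/3383); sign now -1
(1/3383) = 1; final value = sign = -1

-1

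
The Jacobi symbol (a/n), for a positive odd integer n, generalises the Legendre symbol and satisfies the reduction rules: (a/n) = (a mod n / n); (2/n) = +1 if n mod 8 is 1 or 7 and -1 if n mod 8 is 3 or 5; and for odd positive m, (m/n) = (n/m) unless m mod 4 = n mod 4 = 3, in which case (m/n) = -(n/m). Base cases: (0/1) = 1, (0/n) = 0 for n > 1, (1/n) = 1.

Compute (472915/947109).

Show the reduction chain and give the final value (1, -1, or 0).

1

flip (472915/947109) -> (947109/472915): both odd, 472915 mod 4 = 3, 947109 mod 4 = 1, so the flip contributes +1; sign now +1
(947109/472915): 947109 mod 472915 = 1279, so (947109/472915) = (1279/472915)
flip (1279/472915) -> (472915/1279): both odd, 1279 mod 4 = 3, 472915 mod 4 = 3, so the flip contributes -1; sign now -1
(472915/1279): 472915 mod 1279 = 964, so (472915/1279) = (964/1279)
factor out 2^2: 964 = 2^2·241; with 1279 mod 8 = 7, (2/1279) = +1; sign now -1; continue with (241/1279)
flip (241/1279) -> (1279/241): both odd, 241 mod 4 = 1, 1279 mod 4 = 3, so the flip contributes +1; sign now -1
(1279/241): 1279 mod 241 = 74, so (1279/241) = (74/241)
factor out 2^1: 74 = 2^1·37; with 241 mod 8 = 1, (2/241) = +1; sign now -1; continue with (37/241)
flip (37/241) -> (241/37): both odd, 37 mod 4 = 1, 241 mod 4 = 1, so the flip contributes +1; sign now -1
(241/37): 241 mod 37 = 19, so (241/37) = (19/37)
flip (19/37) -> (37/19): both odd, 19 mod 4 = 3, 37 mod 4 = 1, so the flip contributes +1; sign now -1
(37/19): 37 mod 19 = 18, so (37/19) = (18/19)
factor out 2^1: 18 = 2^1·9; with 19 mod 8 = 3, (2/19) = -1; sign now +1; continue with (9/19)
flip (9/19) -> (19/9): both odd, 9 mod 4 = 1, 19 mod 4 = 3, so the flip contributes +1; sign now +1
(19/9): 19 mod 9 = 1, so (19/9) = (1/9)
reached (1/9) = 1, so the symbol is +1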